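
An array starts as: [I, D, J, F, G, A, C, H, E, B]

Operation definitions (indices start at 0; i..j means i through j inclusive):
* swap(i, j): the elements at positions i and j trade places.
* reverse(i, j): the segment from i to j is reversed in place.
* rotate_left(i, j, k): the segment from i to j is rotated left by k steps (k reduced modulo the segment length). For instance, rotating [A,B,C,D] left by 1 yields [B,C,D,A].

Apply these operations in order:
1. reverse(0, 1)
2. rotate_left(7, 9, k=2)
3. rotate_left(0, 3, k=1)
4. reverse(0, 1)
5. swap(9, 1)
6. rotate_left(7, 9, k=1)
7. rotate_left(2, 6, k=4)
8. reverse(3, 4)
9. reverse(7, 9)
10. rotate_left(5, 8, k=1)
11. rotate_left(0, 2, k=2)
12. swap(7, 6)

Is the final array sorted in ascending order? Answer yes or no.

After 1 (reverse(0, 1)): [D, I, J, F, G, A, C, H, E, B]
After 2 (rotate_left(7, 9, k=2)): [D, I, J, F, G, A, C, B, H, E]
After 3 (rotate_left(0, 3, k=1)): [I, J, F, D, G, A, C, B, H, E]
After 4 (reverse(0, 1)): [J, I, F, D, G, A, C, B, H, E]
After 5 (swap(9, 1)): [J, E, F, D, G, A, C, B, H, I]
After 6 (rotate_left(7, 9, k=1)): [J, E, F, D, G, A, C, H, I, B]
After 7 (rotate_left(2, 6, k=4)): [J, E, C, F, D, G, A, H, I, B]
After 8 (reverse(3, 4)): [J, E, C, D, F, G, A, H, I, B]
After 9 (reverse(7, 9)): [J, E, C, D, F, G, A, B, I, H]
After 10 (rotate_left(5, 8, k=1)): [J, E, C, D, F, A, B, I, G, H]
After 11 (rotate_left(0, 2, k=2)): [C, J, E, D, F, A, B, I, G, H]
After 12 (swap(7, 6)): [C, J, E, D, F, A, I, B, G, H]

Answer: no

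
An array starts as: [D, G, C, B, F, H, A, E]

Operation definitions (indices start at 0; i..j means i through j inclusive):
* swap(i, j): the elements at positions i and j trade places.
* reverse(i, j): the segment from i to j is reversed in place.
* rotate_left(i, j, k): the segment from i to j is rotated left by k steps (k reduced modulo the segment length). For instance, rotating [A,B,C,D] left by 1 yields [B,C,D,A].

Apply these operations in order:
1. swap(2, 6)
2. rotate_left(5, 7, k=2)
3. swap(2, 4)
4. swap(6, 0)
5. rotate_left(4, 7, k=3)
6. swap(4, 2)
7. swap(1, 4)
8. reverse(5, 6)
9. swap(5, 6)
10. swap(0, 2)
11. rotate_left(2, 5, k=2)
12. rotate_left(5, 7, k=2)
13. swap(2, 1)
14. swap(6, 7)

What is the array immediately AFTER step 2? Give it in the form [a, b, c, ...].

Answer: [D, G, A, B, F, E, H, C]

Derivation:
After 1 (swap(2, 6)): [D, G, A, B, F, H, C, E]
After 2 (rotate_left(5, 7, k=2)): [D, G, A, B, F, E, H, C]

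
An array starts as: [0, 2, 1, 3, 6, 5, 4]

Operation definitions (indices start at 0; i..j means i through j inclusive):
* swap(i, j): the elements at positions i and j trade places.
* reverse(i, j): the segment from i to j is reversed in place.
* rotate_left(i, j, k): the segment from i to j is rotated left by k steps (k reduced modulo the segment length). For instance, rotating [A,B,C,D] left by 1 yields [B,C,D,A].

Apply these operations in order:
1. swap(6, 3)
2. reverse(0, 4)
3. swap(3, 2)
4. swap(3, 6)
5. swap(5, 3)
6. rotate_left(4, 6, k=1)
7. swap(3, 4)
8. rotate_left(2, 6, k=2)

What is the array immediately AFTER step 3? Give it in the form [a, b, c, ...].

After 1 (swap(6, 3)): [0, 2, 1, 4, 6, 5, 3]
After 2 (reverse(0, 4)): [6, 4, 1, 2, 0, 5, 3]
After 3 (swap(3, 2)): [6, 4, 2, 1, 0, 5, 3]

Answer: [6, 4, 2, 1, 0, 5, 3]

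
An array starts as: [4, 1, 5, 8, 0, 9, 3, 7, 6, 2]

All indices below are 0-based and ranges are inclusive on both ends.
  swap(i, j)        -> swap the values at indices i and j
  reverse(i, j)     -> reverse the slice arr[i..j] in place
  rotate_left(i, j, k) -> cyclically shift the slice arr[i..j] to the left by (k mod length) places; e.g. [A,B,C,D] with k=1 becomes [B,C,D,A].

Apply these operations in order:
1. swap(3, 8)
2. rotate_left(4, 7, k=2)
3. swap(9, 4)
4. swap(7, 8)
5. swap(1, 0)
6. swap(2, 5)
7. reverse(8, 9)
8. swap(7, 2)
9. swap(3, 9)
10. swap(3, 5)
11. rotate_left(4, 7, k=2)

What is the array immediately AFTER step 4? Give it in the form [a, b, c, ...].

After 1 (swap(3, 8)): [4, 1, 5, 6, 0, 9, 3, 7, 8, 2]
After 2 (rotate_left(4, 7, k=2)): [4, 1, 5, 6, 3, 7, 0, 9, 8, 2]
After 3 (swap(9, 4)): [4, 1, 5, 6, 2, 7, 0, 9, 8, 3]
After 4 (swap(7, 8)): [4, 1, 5, 6, 2, 7, 0, 8, 9, 3]

Answer: [4, 1, 5, 6, 2, 7, 0, 8, 9, 3]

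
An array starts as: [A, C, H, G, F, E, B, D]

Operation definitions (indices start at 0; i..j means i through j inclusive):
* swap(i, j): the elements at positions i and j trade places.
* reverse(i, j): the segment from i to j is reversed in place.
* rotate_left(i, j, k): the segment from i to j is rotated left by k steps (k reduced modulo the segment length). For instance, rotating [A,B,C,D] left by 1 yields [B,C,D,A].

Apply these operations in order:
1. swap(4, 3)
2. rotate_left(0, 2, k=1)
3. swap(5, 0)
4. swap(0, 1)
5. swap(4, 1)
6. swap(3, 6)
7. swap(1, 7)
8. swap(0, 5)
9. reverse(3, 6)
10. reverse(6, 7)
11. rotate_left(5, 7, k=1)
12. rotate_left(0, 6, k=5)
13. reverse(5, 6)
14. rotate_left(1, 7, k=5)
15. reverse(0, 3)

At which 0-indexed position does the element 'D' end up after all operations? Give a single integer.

Answer: 5

Derivation:
After 1 (swap(4, 3)): [A, C, H, F, G, E, B, D]
After 2 (rotate_left(0, 2, k=1)): [C, H, A, F, G, E, B, D]
After 3 (swap(5, 0)): [E, H, A, F, G, C, B, D]
After 4 (swap(0, 1)): [H, E, A, F, G, C, B, D]
After 5 (swap(4, 1)): [H, G, A, F, E, C, B, D]
After 6 (swap(3, 6)): [H, G, A, B, E, C, F, D]
After 7 (swap(1, 7)): [H, D, A, B, E, C, F, G]
After 8 (swap(0, 5)): [C, D, A, B, E, H, F, G]
After 9 (reverse(3, 6)): [C, D, A, F, H, E, B, G]
After 10 (reverse(6, 7)): [C, D, A, F, H, E, G, B]
After 11 (rotate_left(5, 7, k=1)): [C, D, A, F, H, G, B, E]
After 12 (rotate_left(0, 6, k=5)): [G, B, C, D, A, F, H, E]
After 13 (reverse(5, 6)): [G, B, C, D, A, H, F, E]
After 14 (rotate_left(1, 7, k=5)): [G, F, E, B, C, D, A, H]
After 15 (reverse(0, 3)): [B, E, F, G, C, D, A, H]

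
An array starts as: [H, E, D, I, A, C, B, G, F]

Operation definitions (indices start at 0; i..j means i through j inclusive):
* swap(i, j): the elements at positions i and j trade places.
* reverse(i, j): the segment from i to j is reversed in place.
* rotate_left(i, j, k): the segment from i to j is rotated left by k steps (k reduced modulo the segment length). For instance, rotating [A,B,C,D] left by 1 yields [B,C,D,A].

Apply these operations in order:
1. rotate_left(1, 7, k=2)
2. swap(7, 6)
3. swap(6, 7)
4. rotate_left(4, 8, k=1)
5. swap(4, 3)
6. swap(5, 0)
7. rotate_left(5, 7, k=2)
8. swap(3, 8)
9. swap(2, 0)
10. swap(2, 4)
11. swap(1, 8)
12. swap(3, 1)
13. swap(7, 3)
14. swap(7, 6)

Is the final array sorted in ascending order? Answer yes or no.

Answer: yes

Derivation:
After 1 (rotate_left(1, 7, k=2)): [H, I, A, C, B, G, E, D, F]
After 2 (swap(7, 6)): [H, I, A, C, B, G, D, E, F]
After 3 (swap(6, 7)): [H, I, A, C, B, G, E, D, F]
After 4 (rotate_left(4, 8, k=1)): [H, I, A, C, G, E, D, F, B]
After 5 (swap(4, 3)): [H, I, A, G, C, E, D, F, B]
After 6 (swap(5, 0)): [E, I, A, G, C, H, D, F, B]
After 7 (rotate_left(5, 7, k=2)): [E, I, A, G, C, F, H, D, B]
After 8 (swap(3, 8)): [E, I, A, B, C, F, H, D, G]
After 9 (swap(2, 0)): [A, I, E, B, C, F, H, D, G]
After 10 (swap(2, 4)): [A, I, C, B, E, F, H, D, G]
After 11 (swap(1, 8)): [A, G, C, B, E, F, H, D, I]
After 12 (swap(3, 1)): [A, B, C, G, E, F, H, D, I]
After 13 (swap(7, 3)): [A, B, C, D, E, F, H, G, I]
After 14 (swap(7, 6)): [A, B, C, D, E, F, G, H, I]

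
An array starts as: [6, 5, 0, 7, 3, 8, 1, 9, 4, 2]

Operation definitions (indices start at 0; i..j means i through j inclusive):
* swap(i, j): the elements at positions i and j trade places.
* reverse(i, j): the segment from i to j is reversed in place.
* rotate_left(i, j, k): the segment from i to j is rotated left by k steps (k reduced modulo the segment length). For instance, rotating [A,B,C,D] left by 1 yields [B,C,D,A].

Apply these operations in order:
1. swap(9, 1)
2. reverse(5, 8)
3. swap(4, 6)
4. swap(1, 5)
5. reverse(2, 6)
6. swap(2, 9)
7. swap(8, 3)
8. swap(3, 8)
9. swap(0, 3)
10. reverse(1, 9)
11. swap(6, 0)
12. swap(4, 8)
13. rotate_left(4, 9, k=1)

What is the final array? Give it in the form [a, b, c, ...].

After 1 (swap(9, 1)): [6, 2, 0, 7, 3, 8, 1, 9, 4, 5]
After 2 (reverse(5, 8)): [6, 2, 0, 7, 3, 4, 9, 1, 8, 5]
After 3 (swap(4, 6)): [6, 2, 0, 7, 9, 4, 3, 1, 8, 5]
After 4 (swap(1, 5)): [6, 4, 0, 7, 9, 2, 3, 1, 8, 5]
After 5 (reverse(2, 6)): [6, 4, 3, 2, 9, 7, 0, 1, 8, 5]
After 6 (swap(2, 9)): [6, 4, 5, 2, 9, 7, 0, 1, 8, 3]
After 7 (swap(8, 3)): [6, 4, 5, 8, 9, 7, 0, 1, 2, 3]
After 8 (swap(3, 8)): [6, 4, 5, 2, 9, 7, 0, 1, 8, 3]
After 9 (swap(0, 3)): [2, 4, 5, 6, 9, 7, 0, 1, 8, 3]
After 10 (reverse(1, 9)): [2, 3, 8, 1, 0, 7, 9, 6, 5, 4]
After 11 (swap(6, 0)): [9, 3, 8, 1, 0, 7, 2, 6, 5, 4]
After 12 (swap(4, 8)): [9, 3, 8, 1, 5, 7, 2, 6, 0, 4]
After 13 (rotate_left(4, 9, k=1)): [9, 3, 8, 1, 7, 2, 6, 0, 4, 5]

Answer: [9, 3, 8, 1, 7, 2, 6, 0, 4, 5]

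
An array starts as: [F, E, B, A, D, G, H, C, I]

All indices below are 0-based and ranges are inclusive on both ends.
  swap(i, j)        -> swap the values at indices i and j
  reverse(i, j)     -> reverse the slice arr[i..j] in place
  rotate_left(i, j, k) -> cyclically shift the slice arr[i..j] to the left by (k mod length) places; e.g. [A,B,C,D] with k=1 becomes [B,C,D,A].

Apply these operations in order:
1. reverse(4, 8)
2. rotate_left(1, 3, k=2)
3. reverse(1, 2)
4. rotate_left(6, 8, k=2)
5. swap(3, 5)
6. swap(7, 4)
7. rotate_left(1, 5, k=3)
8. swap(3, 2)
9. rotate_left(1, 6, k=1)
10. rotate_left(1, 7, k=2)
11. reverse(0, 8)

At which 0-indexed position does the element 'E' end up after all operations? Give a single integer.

After 1 (reverse(4, 8)): [F, E, B, A, I, C, H, G, D]
After 2 (rotate_left(1, 3, k=2)): [F, A, E, B, I, C, H, G, D]
After 3 (reverse(1, 2)): [F, E, A, B, I, C, H, G, D]
After 4 (rotate_left(6, 8, k=2)): [F, E, A, B, I, C, D, H, G]
After 5 (swap(3, 5)): [F, E, A, C, I, B, D, H, G]
After 6 (swap(7, 4)): [F, E, A, C, H, B, D, I, G]
After 7 (rotate_left(1, 5, k=3)): [F, H, B, E, A, C, D, I, G]
After 8 (swap(3, 2)): [F, H, E, B, A, C, D, I, G]
After 9 (rotate_left(1, 6, k=1)): [F, E, B, A, C, D, H, I, G]
After 10 (rotate_left(1, 7, k=2)): [F, A, C, D, H, I, E, B, G]
After 11 (reverse(0, 8)): [G, B, E, I, H, D, C, A, F]

Answer: 2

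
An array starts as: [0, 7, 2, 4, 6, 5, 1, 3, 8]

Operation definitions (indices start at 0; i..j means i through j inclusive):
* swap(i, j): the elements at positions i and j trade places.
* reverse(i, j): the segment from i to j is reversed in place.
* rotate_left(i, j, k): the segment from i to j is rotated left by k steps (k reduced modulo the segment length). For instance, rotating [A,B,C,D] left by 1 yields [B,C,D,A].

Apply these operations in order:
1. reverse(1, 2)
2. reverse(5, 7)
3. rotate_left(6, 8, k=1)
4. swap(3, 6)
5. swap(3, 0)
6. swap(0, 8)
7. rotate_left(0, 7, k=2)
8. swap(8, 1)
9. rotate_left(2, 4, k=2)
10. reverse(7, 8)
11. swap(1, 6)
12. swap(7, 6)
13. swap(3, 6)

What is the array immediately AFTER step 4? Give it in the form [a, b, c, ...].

After 1 (reverse(1, 2)): [0, 2, 7, 4, 6, 5, 1, 3, 8]
After 2 (reverse(5, 7)): [0, 2, 7, 4, 6, 3, 1, 5, 8]
After 3 (rotate_left(6, 8, k=1)): [0, 2, 7, 4, 6, 3, 5, 8, 1]
After 4 (swap(3, 6)): [0, 2, 7, 5, 6, 3, 4, 8, 1]

Answer: [0, 2, 7, 5, 6, 3, 4, 8, 1]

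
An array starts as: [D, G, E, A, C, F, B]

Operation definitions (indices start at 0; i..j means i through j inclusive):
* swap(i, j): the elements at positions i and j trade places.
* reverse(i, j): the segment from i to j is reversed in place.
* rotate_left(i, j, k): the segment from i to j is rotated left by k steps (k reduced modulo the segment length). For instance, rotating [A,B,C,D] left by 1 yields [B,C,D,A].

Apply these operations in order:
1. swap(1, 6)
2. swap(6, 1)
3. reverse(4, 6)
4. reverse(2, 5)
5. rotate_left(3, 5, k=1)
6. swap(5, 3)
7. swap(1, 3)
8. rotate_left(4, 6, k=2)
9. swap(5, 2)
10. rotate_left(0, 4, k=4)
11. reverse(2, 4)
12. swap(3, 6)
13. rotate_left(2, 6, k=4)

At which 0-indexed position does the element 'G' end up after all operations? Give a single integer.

Answer: 3

Derivation:
After 1 (swap(1, 6)): [D, B, E, A, C, F, G]
After 2 (swap(6, 1)): [D, G, E, A, C, F, B]
After 3 (reverse(4, 6)): [D, G, E, A, B, F, C]
After 4 (reverse(2, 5)): [D, G, F, B, A, E, C]
After 5 (rotate_left(3, 5, k=1)): [D, G, F, A, E, B, C]
After 6 (swap(5, 3)): [D, G, F, B, E, A, C]
After 7 (swap(1, 3)): [D, B, F, G, E, A, C]
After 8 (rotate_left(4, 6, k=2)): [D, B, F, G, C, E, A]
After 9 (swap(5, 2)): [D, B, E, G, C, F, A]
After 10 (rotate_left(0, 4, k=4)): [C, D, B, E, G, F, A]
After 11 (reverse(2, 4)): [C, D, G, E, B, F, A]
After 12 (swap(3, 6)): [C, D, G, A, B, F, E]
After 13 (rotate_left(2, 6, k=4)): [C, D, E, G, A, B, F]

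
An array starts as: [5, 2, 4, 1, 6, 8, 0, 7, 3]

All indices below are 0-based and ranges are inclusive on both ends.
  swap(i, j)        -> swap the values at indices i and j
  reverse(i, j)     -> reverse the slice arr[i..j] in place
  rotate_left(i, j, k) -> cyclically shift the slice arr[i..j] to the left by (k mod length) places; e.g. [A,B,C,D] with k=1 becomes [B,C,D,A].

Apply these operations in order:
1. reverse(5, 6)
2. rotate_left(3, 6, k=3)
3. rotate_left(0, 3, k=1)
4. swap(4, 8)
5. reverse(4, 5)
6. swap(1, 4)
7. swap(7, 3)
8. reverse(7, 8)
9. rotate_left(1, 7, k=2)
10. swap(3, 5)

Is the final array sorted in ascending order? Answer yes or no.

After 1 (reverse(5, 6)): [5, 2, 4, 1, 6, 0, 8, 7, 3]
After 2 (rotate_left(3, 6, k=3)): [5, 2, 4, 8, 1, 6, 0, 7, 3]
After 3 (rotate_left(0, 3, k=1)): [2, 4, 8, 5, 1, 6, 0, 7, 3]
After 4 (swap(4, 8)): [2, 4, 8, 5, 3, 6, 0, 7, 1]
After 5 (reverse(4, 5)): [2, 4, 8, 5, 6, 3, 0, 7, 1]
After 6 (swap(1, 4)): [2, 6, 8, 5, 4, 3, 0, 7, 1]
After 7 (swap(7, 3)): [2, 6, 8, 7, 4, 3, 0, 5, 1]
After 8 (reverse(7, 8)): [2, 6, 8, 7, 4, 3, 0, 1, 5]
After 9 (rotate_left(1, 7, k=2)): [2, 7, 4, 3, 0, 1, 6, 8, 5]
After 10 (swap(3, 5)): [2, 7, 4, 1, 0, 3, 6, 8, 5]

Answer: no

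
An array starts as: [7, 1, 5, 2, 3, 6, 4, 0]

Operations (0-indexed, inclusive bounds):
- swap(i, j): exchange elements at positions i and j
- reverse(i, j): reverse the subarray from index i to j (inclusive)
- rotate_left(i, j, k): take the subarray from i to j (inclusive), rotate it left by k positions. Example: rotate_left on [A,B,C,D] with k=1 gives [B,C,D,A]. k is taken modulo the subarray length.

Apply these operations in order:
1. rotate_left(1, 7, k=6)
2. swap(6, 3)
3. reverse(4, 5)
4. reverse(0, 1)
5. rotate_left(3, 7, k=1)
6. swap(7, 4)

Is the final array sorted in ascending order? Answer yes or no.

After 1 (rotate_left(1, 7, k=6)): [7, 0, 1, 5, 2, 3, 6, 4]
After 2 (swap(6, 3)): [7, 0, 1, 6, 2, 3, 5, 4]
After 3 (reverse(4, 5)): [7, 0, 1, 6, 3, 2, 5, 4]
After 4 (reverse(0, 1)): [0, 7, 1, 6, 3, 2, 5, 4]
After 5 (rotate_left(3, 7, k=1)): [0, 7, 1, 3, 2, 5, 4, 6]
After 6 (swap(7, 4)): [0, 7, 1, 3, 6, 5, 4, 2]

Answer: no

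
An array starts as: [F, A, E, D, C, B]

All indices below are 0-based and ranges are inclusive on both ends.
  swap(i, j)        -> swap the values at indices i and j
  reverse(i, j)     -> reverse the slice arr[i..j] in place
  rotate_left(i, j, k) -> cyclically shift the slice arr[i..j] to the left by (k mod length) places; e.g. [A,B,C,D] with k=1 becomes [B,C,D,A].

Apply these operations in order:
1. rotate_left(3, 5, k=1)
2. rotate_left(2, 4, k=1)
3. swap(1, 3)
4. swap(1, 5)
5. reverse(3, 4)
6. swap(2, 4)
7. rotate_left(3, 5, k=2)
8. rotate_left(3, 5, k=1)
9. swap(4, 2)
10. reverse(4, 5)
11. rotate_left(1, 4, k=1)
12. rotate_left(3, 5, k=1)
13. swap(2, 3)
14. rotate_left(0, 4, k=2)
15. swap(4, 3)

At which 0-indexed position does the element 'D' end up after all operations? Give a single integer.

After 1 (rotate_left(3, 5, k=1)): [F, A, E, C, B, D]
After 2 (rotate_left(2, 4, k=1)): [F, A, C, B, E, D]
After 3 (swap(1, 3)): [F, B, C, A, E, D]
After 4 (swap(1, 5)): [F, D, C, A, E, B]
After 5 (reverse(3, 4)): [F, D, C, E, A, B]
After 6 (swap(2, 4)): [F, D, A, E, C, B]
After 7 (rotate_left(3, 5, k=2)): [F, D, A, B, E, C]
After 8 (rotate_left(3, 5, k=1)): [F, D, A, E, C, B]
After 9 (swap(4, 2)): [F, D, C, E, A, B]
After 10 (reverse(4, 5)): [F, D, C, E, B, A]
After 11 (rotate_left(1, 4, k=1)): [F, C, E, B, D, A]
After 12 (rotate_left(3, 5, k=1)): [F, C, E, D, A, B]
After 13 (swap(2, 3)): [F, C, D, E, A, B]
After 14 (rotate_left(0, 4, k=2)): [D, E, A, F, C, B]
After 15 (swap(4, 3)): [D, E, A, C, F, B]

Answer: 0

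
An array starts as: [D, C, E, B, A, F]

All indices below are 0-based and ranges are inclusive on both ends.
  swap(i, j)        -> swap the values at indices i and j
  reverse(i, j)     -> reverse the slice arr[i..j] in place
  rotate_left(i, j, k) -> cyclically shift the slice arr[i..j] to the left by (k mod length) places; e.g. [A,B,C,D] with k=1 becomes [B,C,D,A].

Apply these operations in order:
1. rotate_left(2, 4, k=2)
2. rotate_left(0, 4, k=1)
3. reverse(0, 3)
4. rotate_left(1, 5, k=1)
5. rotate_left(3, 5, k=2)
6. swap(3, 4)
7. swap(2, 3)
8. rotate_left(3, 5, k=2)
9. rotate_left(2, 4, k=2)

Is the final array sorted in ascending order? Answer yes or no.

After 1 (rotate_left(2, 4, k=2)): [D, C, A, E, B, F]
After 2 (rotate_left(0, 4, k=1)): [C, A, E, B, D, F]
After 3 (reverse(0, 3)): [B, E, A, C, D, F]
After 4 (rotate_left(1, 5, k=1)): [B, A, C, D, F, E]
After 5 (rotate_left(3, 5, k=2)): [B, A, C, E, D, F]
After 6 (swap(3, 4)): [B, A, C, D, E, F]
After 7 (swap(2, 3)): [B, A, D, C, E, F]
After 8 (rotate_left(3, 5, k=2)): [B, A, D, F, C, E]
After 9 (rotate_left(2, 4, k=2)): [B, A, C, D, F, E]

Answer: no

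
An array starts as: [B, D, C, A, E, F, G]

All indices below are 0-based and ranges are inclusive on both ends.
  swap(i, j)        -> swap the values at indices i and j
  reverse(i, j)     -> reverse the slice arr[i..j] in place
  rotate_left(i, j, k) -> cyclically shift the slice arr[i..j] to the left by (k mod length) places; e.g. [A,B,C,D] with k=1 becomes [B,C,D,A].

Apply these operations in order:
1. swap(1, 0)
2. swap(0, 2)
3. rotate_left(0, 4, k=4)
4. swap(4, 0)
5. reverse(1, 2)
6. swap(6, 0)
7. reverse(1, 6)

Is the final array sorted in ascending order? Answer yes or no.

After 1 (swap(1, 0)): [D, B, C, A, E, F, G]
After 2 (swap(0, 2)): [C, B, D, A, E, F, G]
After 3 (rotate_left(0, 4, k=4)): [E, C, B, D, A, F, G]
After 4 (swap(4, 0)): [A, C, B, D, E, F, G]
After 5 (reverse(1, 2)): [A, B, C, D, E, F, G]
After 6 (swap(6, 0)): [G, B, C, D, E, F, A]
After 7 (reverse(1, 6)): [G, A, F, E, D, C, B]

Answer: no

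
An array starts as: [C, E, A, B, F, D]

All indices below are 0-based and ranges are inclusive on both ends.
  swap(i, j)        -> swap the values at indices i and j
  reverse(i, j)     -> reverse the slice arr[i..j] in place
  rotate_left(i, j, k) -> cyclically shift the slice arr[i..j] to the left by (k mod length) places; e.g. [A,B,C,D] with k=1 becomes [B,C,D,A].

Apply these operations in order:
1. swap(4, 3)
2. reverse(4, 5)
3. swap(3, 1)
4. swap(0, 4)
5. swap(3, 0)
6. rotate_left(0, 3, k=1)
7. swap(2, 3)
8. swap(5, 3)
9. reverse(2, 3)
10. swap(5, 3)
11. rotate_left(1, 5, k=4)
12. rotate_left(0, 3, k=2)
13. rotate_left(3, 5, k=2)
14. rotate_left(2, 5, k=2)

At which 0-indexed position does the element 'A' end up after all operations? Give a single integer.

After 1 (swap(4, 3)): [C, E, A, F, B, D]
After 2 (reverse(4, 5)): [C, E, A, F, D, B]
After 3 (swap(3, 1)): [C, F, A, E, D, B]
After 4 (swap(0, 4)): [D, F, A, E, C, B]
After 5 (swap(3, 0)): [E, F, A, D, C, B]
After 6 (rotate_left(0, 3, k=1)): [F, A, D, E, C, B]
After 7 (swap(2, 3)): [F, A, E, D, C, B]
After 8 (swap(5, 3)): [F, A, E, B, C, D]
After 9 (reverse(2, 3)): [F, A, B, E, C, D]
After 10 (swap(5, 3)): [F, A, B, D, C, E]
After 11 (rotate_left(1, 5, k=4)): [F, E, A, B, D, C]
After 12 (rotate_left(0, 3, k=2)): [A, B, F, E, D, C]
After 13 (rotate_left(3, 5, k=2)): [A, B, F, C, E, D]
After 14 (rotate_left(2, 5, k=2)): [A, B, E, D, F, C]

Answer: 0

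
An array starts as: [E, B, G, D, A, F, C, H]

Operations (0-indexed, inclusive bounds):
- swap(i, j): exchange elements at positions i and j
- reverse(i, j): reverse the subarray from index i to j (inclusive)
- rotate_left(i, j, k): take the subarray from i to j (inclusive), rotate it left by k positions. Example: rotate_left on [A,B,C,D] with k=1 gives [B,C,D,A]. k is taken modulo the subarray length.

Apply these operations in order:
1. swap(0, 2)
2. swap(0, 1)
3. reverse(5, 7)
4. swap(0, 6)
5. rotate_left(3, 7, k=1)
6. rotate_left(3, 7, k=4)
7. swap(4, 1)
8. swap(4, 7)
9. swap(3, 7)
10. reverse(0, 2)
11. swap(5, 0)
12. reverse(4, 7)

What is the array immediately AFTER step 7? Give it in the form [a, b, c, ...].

After 1 (swap(0, 2)): [G, B, E, D, A, F, C, H]
After 2 (swap(0, 1)): [B, G, E, D, A, F, C, H]
After 3 (reverse(5, 7)): [B, G, E, D, A, H, C, F]
After 4 (swap(0, 6)): [C, G, E, D, A, H, B, F]
After 5 (rotate_left(3, 7, k=1)): [C, G, E, A, H, B, F, D]
After 6 (rotate_left(3, 7, k=4)): [C, G, E, D, A, H, B, F]
After 7 (swap(4, 1)): [C, A, E, D, G, H, B, F]

Answer: [C, A, E, D, G, H, B, F]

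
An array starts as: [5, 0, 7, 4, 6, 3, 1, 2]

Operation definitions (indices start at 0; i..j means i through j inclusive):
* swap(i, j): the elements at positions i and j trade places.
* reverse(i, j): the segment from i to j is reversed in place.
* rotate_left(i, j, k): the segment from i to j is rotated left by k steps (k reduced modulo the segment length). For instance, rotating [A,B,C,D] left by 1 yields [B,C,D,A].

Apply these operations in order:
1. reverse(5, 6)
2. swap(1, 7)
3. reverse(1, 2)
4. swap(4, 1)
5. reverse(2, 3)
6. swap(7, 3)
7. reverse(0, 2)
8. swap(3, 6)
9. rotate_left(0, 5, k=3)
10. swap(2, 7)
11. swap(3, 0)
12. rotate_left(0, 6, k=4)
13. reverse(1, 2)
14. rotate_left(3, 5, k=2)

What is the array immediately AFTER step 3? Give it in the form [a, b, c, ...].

Answer: [5, 7, 2, 4, 6, 1, 3, 0]

Derivation:
After 1 (reverse(5, 6)): [5, 0, 7, 4, 6, 1, 3, 2]
After 2 (swap(1, 7)): [5, 2, 7, 4, 6, 1, 3, 0]
After 3 (reverse(1, 2)): [5, 7, 2, 4, 6, 1, 3, 0]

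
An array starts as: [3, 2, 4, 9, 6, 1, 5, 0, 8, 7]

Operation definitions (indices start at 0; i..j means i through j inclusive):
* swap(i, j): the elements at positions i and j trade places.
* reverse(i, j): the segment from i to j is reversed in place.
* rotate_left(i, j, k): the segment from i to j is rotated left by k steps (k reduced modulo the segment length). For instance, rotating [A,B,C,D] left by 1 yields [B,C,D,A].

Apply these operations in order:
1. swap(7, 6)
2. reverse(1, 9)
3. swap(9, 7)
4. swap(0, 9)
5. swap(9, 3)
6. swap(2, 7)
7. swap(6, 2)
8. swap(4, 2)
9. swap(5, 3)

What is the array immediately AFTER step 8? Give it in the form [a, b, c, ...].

After 1 (swap(7, 6)): [3, 2, 4, 9, 6, 1, 0, 5, 8, 7]
After 2 (reverse(1, 9)): [3, 7, 8, 5, 0, 1, 6, 9, 4, 2]
After 3 (swap(9, 7)): [3, 7, 8, 5, 0, 1, 6, 2, 4, 9]
After 4 (swap(0, 9)): [9, 7, 8, 5, 0, 1, 6, 2, 4, 3]
After 5 (swap(9, 3)): [9, 7, 8, 3, 0, 1, 6, 2, 4, 5]
After 6 (swap(2, 7)): [9, 7, 2, 3, 0, 1, 6, 8, 4, 5]
After 7 (swap(6, 2)): [9, 7, 6, 3, 0, 1, 2, 8, 4, 5]
After 8 (swap(4, 2)): [9, 7, 0, 3, 6, 1, 2, 8, 4, 5]

Answer: [9, 7, 0, 3, 6, 1, 2, 8, 4, 5]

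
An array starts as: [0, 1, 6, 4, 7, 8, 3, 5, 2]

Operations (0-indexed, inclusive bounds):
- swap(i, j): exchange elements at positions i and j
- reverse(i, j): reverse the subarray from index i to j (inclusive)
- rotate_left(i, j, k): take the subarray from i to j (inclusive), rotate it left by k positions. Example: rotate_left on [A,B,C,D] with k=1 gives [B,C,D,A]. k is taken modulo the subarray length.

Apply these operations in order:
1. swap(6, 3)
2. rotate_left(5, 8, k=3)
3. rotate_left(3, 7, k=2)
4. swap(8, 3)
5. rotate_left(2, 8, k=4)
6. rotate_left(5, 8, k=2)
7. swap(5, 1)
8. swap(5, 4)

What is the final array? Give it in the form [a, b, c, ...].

After 1 (swap(6, 3)): [0, 1, 6, 3, 7, 8, 4, 5, 2]
After 2 (rotate_left(5, 8, k=3)): [0, 1, 6, 3, 7, 2, 8, 4, 5]
After 3 (rotate_left(3, 7, k=2)): [0, 1, 6, 2, 8, 4, 3, 7, 5]
After 4 (swap(8, 3)): [0, 1, 6, 5, 8, 4, 3, 7, 2]
After 5 (rotate_left(2, 8, k=4)): [0, 1, 3, 7, 2, 6, 5, 8, 4]
After 6 (rotate_left(5, 8, k=2)): [0, 1, 3, 7, 2, 8, 4, 6, 5]
After 7 (swap(5, 1)): [0, 8, 3, 7, 2, 1, 4, 6, 5]
After 8 (swap(5, 4)): [0, 8, 3, 7, 1, 2, 4, 6, 5]

Answer: [0, 8, 3, 7, 1, 2, 4, 6, 5]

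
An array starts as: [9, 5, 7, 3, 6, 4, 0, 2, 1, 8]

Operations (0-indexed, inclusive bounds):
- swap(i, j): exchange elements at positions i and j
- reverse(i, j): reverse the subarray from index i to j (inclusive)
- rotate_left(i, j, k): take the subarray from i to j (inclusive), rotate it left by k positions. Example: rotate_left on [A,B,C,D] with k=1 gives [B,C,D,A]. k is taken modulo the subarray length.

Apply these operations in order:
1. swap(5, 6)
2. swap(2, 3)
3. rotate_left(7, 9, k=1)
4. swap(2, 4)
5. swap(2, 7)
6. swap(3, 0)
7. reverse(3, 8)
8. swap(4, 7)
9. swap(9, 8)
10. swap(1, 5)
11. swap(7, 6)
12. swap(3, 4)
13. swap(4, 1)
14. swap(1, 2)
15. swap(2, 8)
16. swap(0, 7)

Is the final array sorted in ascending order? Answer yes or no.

After 1 (swap(5, 6)): [9, 5, 7, 3, 6, 0, 4, 2, 1, 8]
After 2 (swap(2, 3)): [9, 5, 3, 7, 6, 0, 4, 2, 1, 8]
After 3 (rotate_left(7, 9, k=1)): [9, 5, 3, 7, 6, 0, 4, 1, 8, 2]
After 4 (swap(2, 4)): [9, 5, 6, 7, 3, 0, 4, 1, 8, 2]
After 5 (swap(2, 7)): [9, 5, 1, 7, 3, 0, 4, 6, 8, 2]
After 6 (swap(3, 0)): [7, 5, 1, 9, 3, 0, 4, 6, 8, 2]
After 7 (reverse(3, 8)): [7, 5, 1, 8, 6, 4, 0, 3, 9, 2]
After 8 (swap(4, 7)): [7, 5, 1, 8, 3, 4, 0, 6, 9, 2]
After 9 (swap(9, 8)): [7, 5, 1, 8, 3, 4, 0, 6, 2, 9]
After 10 (swap(1, 5)): [7, 4, 1, 8, 3, 5, 0, 6, 2, 9]
After 11 (swap(7, 6)): [7, 4, 1, 8, 3, 5, 6, 0, 2, 9]
After 12 (swap(3, 4)): [7, 4, 1, 3, 8, 5, 6, 0, 2, 9]
After 13 (swap(4, 1)): [7, 8, 1, 3, 4, 5, 6, 0, 2, 9]
After 14 (swap(1, 2)): [7, 1, 8, 3, 4, 5, 6, 0, 2, 9]
After 15 (swap(2, 8)): [7, 1, 2, 3, 4, 5, 6, 0, 8, 9]
After 16 (swap(0, 7)): [0, 1, 2, 3, 4, 5, 6, 7, 8, 9]

Answer: yes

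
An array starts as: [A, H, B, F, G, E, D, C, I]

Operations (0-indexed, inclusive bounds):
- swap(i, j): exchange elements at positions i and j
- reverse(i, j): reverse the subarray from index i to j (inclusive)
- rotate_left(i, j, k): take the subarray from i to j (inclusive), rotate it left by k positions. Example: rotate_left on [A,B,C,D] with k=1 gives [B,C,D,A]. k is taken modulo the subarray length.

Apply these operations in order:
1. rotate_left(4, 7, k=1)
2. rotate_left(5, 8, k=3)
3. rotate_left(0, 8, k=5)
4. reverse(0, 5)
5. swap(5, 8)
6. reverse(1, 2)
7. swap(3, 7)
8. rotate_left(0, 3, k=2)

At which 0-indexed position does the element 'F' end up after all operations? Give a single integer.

After 1 (rotate_left(4, 7, k=1)): [A, H, B, F, E, D, C, G, I]
After 2 (rotate_left(5, 8, k=3)): [A, H, B, F, E, I, D, C, G]
After 3 (rotate_left(0, 8, k=5)): [I, D, C, G, A, H, B, F, E]
After 4 (reverse(0, 5)): [H, A, G, C, D, I, B, F, E]
After 5 (swap(5, 8)): [H, A, G, C, D, E, B, F, I]
After 6 (reverse(1, 2)): [H, G, A, C, D, E, B, F, I]
After 7 (swap(3, 7)): [H, G, A, F, D, E, B, C, I]
After 8 (rotate_left(0, 3, k=2)): [A, F, H, G, D, E, B, C, I]

Answer: 1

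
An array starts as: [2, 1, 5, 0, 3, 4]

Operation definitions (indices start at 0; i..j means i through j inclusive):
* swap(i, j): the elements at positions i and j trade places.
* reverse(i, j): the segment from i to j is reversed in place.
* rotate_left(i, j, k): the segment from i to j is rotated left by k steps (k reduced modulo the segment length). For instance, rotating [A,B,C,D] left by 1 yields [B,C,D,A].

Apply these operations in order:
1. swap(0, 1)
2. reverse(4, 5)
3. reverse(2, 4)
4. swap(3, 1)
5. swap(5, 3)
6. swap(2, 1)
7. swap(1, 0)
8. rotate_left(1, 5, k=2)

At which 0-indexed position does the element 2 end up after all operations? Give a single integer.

Answer: 3

Derivation:
After 1 (swap(0, 1)): [1, 2, 5, 0, 3, 4]
After 2 (reverse(4, 5)): [1, 2, 5, 0, 4, 3]
After 3 (reverse(2, 4)): [1, 2, 4, 0, 5, 3]
After 4 (swap(3, 1)): [1, 0, 4, 2, 5, 3]
After 5 (swap(5, 3)): [1, 0, 4, 3, 5, 2]
After 6 (swap(2, 1)): [1, 4, 0, 3, 5, 2]
After 7 (swap(1, 0)): [4, 1, 0, 3, 5, 2]
After 8 (rotate_left(1, 5, k=2)): [4, 3, 5, 2, 1, 0]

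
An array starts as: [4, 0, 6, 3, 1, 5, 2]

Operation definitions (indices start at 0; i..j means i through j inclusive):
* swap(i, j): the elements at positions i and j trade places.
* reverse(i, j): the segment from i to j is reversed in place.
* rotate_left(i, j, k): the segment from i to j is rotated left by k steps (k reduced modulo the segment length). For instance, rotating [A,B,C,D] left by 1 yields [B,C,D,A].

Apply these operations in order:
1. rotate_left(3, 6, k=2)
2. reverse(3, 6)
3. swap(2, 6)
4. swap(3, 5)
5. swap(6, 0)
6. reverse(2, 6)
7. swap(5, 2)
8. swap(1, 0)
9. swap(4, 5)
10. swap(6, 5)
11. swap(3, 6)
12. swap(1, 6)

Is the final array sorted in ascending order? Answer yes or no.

Answer: yes

Derivation:
After 1 (rotate_left(3, 6, k=2)): [4, 0, 6, 5, 2, 3, 1]
After 2 (reverse(3, 6)): [4, 0, 6, 1, 3, 2, 5]
After 3 (swap(2, 6)): [4, 0, 5, 1, 3, 2, 6]
After 4 (swap(3, 5)): [4, 0, 5, 2, 3, 1, 6]
After 5 (swap(6, 0)): [6, 0, 5, 2, 3, 1, 4]
After 6 (reverse(2, 6)): [6, 0, 4, 1, 3, 2, 5]
After 7 (swap(5, 2)): [6, 0, 2, 1, 3, 4, 5]
After 8 (swap(1, 0)): [0, 6, 2, 1, 3, 4, 5]
After 9 (swap(4, 5)): [0, 6, 2, 1, 4, 3, 5]
After 10 (swap(6, 5)): [0, 6, 2, 1, 4, 5, 3]
After 11 (swap(3, 6)): [0, 6, 2, 3, 4, 5, 1]
After 12 (swap(1, 6)): [0, 1, 2, 3, 4, 5, 6]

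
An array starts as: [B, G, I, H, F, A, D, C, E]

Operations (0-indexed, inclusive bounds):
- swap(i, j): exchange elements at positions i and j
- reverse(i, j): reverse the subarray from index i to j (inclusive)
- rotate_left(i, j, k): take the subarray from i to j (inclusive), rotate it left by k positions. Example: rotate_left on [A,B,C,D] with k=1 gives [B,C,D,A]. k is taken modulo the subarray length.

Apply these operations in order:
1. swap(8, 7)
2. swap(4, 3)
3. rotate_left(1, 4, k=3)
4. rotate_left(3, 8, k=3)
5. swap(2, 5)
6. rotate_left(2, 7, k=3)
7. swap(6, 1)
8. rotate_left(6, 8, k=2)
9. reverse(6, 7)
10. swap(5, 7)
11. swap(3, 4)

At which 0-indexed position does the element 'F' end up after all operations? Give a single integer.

Answer: 3

Derivation:
After 1 (swap(8, 7)): [B, G, I, H, F, A, D, E, C]
After 2 (swap(4, 3)): [B, G, I, F, H, A, D, E, C]
After 3 (rotate_left(1, 4, k=3)): [B, H, G, I, F, A, D, E, C]
After 4 (rotate_left(3, 8, k=3)): [B, H, G, D, E, C, I, F, A]
After 5 (swap(2, 5)): [B, H, C, D, E, G, I, F, A]
After 6 (rotate_left(2, 7, k=3)): [B, H, G, I, F, C, D, E, A]
After 7 (swap(6, 1)): [B, D, G, I, F, C, H, E, A]
After 8 (rotate_left(6, 8, k=2)): [B, D, G, I, F, C, A, H, E]
After 9 (reverse(6, 7)): [B, D, G, I, F, C, H, A, E]
After 10 (swap(5, 7)): [B, D, G, I, F, A, H, C, E]
After 11 (swap(3, 4)): [B, D, G, F, I, A, H, C, E]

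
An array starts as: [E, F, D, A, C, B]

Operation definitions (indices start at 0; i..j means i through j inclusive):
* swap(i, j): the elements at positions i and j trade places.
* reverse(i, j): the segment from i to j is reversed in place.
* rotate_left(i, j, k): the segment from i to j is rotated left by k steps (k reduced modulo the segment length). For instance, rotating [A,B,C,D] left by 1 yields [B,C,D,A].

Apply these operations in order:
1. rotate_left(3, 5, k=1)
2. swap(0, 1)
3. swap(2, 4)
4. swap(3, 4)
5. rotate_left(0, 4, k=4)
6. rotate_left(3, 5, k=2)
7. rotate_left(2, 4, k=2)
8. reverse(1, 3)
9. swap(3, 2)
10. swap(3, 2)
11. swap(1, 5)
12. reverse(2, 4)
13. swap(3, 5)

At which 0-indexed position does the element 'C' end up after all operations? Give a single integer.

Answer: 0

Derivation:
After 1 (rotate_left(3, 5, k=1)): [E, F, D, C, B, A]
After 2 (swap(0, 1)): [F, E, D, C, B, A]
After 3 (swap(2, 4)): [F, E, B, C, D, A]
After 4 (swap(3, 4)): [F, E, B, D, C, A]
After 5 (rotate_left(0, 4, k=4)): [C, F, E, B, D, A]
After 6 (rotate_left(3, 5, k=2)): [C, F, E, A, B, D]
After 7 (rotate_left(2, 4, k=2)): [C, F, B, E, A, D]
After 8 (reverse(1, 3)): [C, E, B, F, A, D]
After 9 (swap(3, 2)): [C, E, F, B, A, D]
After 10 (swap(3, 2)): [C, E, B, F, A, D]
After 11 (swap(1, 5)): [C, D, B, F, A, E]
After 12 (reverse(2, 4)): [C, D, A, F, B, E]
After 13 (swap(3, 5)): [C, D, A, E, B, F]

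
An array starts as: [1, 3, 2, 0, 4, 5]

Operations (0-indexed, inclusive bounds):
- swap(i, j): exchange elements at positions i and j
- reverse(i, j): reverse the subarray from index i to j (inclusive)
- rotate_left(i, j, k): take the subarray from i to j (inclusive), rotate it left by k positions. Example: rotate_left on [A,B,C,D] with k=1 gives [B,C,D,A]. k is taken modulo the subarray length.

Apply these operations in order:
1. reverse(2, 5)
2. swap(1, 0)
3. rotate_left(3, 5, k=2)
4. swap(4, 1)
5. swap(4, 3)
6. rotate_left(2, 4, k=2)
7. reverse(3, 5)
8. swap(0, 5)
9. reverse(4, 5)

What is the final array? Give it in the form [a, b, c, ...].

After 1 (reverse(2, 5)): [1, 3, 5, 4, 0, 2]
After 2 (swap(1, 0)): [3, 1, 5, 4, 0, 2]
After 3 (rotate_left(3, 5, k=2)): [3, 1, 5, 2, 4, 0]
After 4 (swap(4, 1)): [3, 4, 5, 2, 1, 0]
After 5 (swap(4, 3)): [3, 4, 5, 1, 2, 0]
After 6 (rotate_left(2, 4, k=2)): [3, 4, 2, 5, 1, 0]
After 7 (reverse(3, 5)): [3, 4, 2, 0, 1, 5]
After 8 (swap(0, 5)): [5, 4, 2, 0, 1, 3]
After 9 (reverse(4, 5)): [5, 4, 2, 0, 3, 1]

Answer: [5, 4, 2, 0, 3, 1]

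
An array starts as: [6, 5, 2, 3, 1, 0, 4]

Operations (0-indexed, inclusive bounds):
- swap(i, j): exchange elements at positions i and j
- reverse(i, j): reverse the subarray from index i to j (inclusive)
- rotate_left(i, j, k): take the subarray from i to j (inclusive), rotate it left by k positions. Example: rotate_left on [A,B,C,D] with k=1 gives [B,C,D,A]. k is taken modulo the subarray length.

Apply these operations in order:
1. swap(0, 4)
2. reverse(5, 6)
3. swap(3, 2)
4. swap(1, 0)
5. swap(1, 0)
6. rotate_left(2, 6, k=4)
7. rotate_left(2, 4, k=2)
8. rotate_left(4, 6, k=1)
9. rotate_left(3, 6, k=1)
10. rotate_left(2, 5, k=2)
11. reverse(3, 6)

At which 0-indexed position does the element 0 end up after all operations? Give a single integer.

Answer: 3

Derivation:
After 1 (swap(0, 4)): [1, 5, 2, 3, 6, 0, 4]
After 2 (reverse(5, 6)): [1, 5, 2, 3, 6, 4, 0]
After 3 (swap(3, 2)): [1, 5, 3, 2, 6, 4, 0]
After 4 (swap(1, 0)): [5, 1, 3, 2, 6, 4, 0]
After 5 (swap(1, 0)): [1, 5, 3, 2, 6, 4, 0]
After 6 (rotate_left(2, 6, k=4)): [1, 5, 0, 3, 2, 6, 4]
After 7 (rotate_left(2, 4, k=2)): [1, 5, 2, 0, 3, 6, 4]
After 8 (rotate_left(4, 6, k=1)): [1, 5, 2, 0, 6, 4, 3]
After 9 (rotate_left(3, 6, k=1)): [1, 5, 2, 6, 4, 3, 0]
After 10 (rotate_left(2, 5, k=2)): [1, 5, 4, 3, 2, 6, 0]
After 11 (reverse(3, 6)): [1, 5, 4, 0, 6, 2, 3]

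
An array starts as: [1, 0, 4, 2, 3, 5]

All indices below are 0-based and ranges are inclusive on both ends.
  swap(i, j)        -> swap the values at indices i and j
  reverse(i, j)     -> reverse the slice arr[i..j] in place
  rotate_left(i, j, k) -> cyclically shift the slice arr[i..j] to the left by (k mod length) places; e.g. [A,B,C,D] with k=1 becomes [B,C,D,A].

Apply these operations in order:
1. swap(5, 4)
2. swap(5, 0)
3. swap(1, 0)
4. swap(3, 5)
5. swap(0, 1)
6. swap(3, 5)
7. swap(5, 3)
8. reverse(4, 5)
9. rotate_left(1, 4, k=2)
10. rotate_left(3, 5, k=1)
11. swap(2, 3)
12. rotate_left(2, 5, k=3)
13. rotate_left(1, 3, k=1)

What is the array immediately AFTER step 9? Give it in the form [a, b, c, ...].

Answer: [3, 1, 2, 0, 4, 5]

Derivation:
After 1 (swap(5, 4)): [1, 0, 4, 2, 5, 3]
After 2 (swap(5, 0)): [3, 0, 4, 2, 5, 1]
After 3 (swap(1, 0)): [0, 3, 4, 2, 5, 1]
After 4 (swap(3, 5)): [0, 3, 4, 1, 5, 2]
After 5 (swap(0, 1)): [3, 0, 4, 1, 5, 2]
After 6 (swap(3, 5)): [3, 0, 4, 2, 5, 1]
After 7 (swap(5, 3)): [3, 0, 4, 1, 5, 2]
After 8 (reverse(4, 5)): [3, 0, 4, 1, 2, 5]
After 9 (rotate_left(1, 4, k=2)): [3, 1, 2, 0, 4, 5]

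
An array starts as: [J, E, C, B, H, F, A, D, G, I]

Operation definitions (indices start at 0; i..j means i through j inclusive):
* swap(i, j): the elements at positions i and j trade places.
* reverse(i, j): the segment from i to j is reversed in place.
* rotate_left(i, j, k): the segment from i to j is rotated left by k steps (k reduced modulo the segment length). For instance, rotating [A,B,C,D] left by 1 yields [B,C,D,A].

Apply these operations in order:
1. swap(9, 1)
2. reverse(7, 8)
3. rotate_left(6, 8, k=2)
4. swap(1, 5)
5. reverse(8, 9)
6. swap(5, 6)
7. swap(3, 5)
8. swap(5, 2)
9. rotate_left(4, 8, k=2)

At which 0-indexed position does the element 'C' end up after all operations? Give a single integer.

Answer: 8

Derivation:
After 1 (swap(9, 1)): [J, I, C, B, H, F, A, D, G, E]
After 2 (reverse(7, 8)): [J, I, C, B, H, F, A, G, D, E]
After 3 (rotate_left(6, 8, k=2)): [J, I, C, B, H, F, D, A, G, E]
After 4 (swap(1, 5)): [J, F, C, B, H, I, D, A, G, E]
After 5 (reverse(8, 9)): [J, F, C, B, H, I, D, A, E, G]
After 6 (swap(5, 6)): [J, F, C, B, H, D, I, A, E, G]
After 7 (swap(3, 5)): [J, F, C, D, H, B, I, A, E, G]
After 8 (swap(5, 2)): [J, F, B, D, H, C, I, A, E, G]
After 9 (rotate_left(4, 8, k=2)): [J, F, B, D, I, A, E, H, C, G]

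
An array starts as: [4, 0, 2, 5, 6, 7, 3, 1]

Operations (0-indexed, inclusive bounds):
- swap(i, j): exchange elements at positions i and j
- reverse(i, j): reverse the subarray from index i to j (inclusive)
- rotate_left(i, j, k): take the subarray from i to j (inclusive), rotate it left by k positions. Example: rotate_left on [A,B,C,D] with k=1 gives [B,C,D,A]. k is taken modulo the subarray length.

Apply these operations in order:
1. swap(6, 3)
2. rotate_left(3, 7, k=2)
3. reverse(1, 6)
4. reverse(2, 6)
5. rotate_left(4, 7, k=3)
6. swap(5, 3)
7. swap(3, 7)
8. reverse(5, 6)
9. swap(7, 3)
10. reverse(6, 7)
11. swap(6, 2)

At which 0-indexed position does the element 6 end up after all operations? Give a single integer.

After 1 (swap(6, 3)): [4, 0, 2, 3, 6, 7, 5, 1]
After 2 (rotate_left(3, 7, k=2)): [4, 0, 2, 7, 5, 1, 3, 6]
After 3 (reverse(1, 6)): [4, 3, 1, 5, 7, 2, 0, 6]
After 4 (reverse(2, 6)): [4, 3, 0, 2, 7, 5, 1, 6]
After 5 (rotate_left(4, 7, k=3)): [4, 3, 0, 2, 6, 7, 5, 1]
After 6 (swap(5, 3)): [4, 3, 0, 7, 6, 2, 5, 1]
After 7 (swap(3, 7)): [4, 3, 0, 1, 6, 2, 5, 7]
After 8 (reverse(5, 6)): [4, 3, 0, 1, 6, 5, 2, 7]
After 9 (swap(7, 3)): [4, 3, 0, 7, 6, 5, 2, 1]
After 10 (reverse(6, 7)): [4, 3, 0, 7, 6, 5, 1, 2]
After 11 (swap(6, 2)): [4, 3, 1, 7, 6, 5, 0, 2]

Answer: 4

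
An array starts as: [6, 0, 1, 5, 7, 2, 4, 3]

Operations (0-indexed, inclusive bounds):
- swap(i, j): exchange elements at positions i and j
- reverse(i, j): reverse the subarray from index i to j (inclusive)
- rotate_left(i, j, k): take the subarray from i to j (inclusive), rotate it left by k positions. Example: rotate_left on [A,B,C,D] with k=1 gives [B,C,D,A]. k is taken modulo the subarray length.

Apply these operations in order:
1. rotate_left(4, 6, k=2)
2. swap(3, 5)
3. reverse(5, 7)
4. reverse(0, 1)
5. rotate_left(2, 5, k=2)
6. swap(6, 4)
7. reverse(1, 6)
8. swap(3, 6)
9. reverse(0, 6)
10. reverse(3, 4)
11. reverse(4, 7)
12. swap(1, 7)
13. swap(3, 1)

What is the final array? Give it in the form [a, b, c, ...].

Answer: [2, 7, 3, 6, 5, 0, 1, 4]

Derivation:
After 1 (rotate_left(4, 6, k=2)): [6, 0, 1, 5, 4, 7, 2, 3]
After 2 (swap(3, 5)): [6, 0, 1, 7, 4, 5, 2, 3]
After 3 (reverse(5, 7)): [6, 0, 1, 7, 4, 3, 2, 5]
After 4 (reverse(0, 1)): [0, 6, 1, 7, 4, 3, 2, 5]
After 5 (rotate_left(2, 5, k=2)): [0, 6, 4, 3, 1, 7, 2, 5]
After 6 (swap(6, 4)): [0, 6, 4, 3, 2, 7, 1, 5]
After 7 (reverse(1, 6)): [0, 1, 7, 2, 3, 4, 6, 5]
After 8 (swap(3, 6)): [0, 1, 7, 6, 3, 4, 2, 5]
After 9 (reverse(0, 6)): [2, 4, 3, 6, 7, 1, 0, 5]
After 10 (reverse(3, 4)): [2, 4, 3, 7, 6, 1, 0, 5]
After 11 (reverse(4, 7)): [2, 4, 3, 7, 5, 0, 1, 6]
After 12 (swap(1, 7)): [2, 6, 3, 7, 5, 0, 1, 4]
After 13 (swap(3, 1)): [2, 7, 3, 6, 5, 0, 1, 4]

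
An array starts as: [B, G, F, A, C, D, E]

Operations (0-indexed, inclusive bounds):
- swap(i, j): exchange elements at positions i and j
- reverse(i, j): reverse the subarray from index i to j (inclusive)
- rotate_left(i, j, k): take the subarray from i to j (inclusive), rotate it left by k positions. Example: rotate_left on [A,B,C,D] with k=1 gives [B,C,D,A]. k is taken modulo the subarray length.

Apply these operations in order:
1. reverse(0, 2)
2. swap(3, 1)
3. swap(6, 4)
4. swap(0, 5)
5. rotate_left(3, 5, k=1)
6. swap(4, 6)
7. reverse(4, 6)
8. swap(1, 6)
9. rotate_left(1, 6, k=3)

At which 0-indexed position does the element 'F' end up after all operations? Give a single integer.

Answer: 1

Derivation:
After 1 (reverse(0, 2)): [F, G, B, A, C, D, E]
After 2 (swap(3, 1)): [F, A, B, G, C, D, E]
After 3 (swap(6, 4)): [F, A, B, G, E, D, C]
After 4 (swap(0, 5)): [D, A, B, G, E, F, C]
After 5 (rotate_left(3, 5, k=1)): [D, A, B, E, F, G, C]
After 6 (swap(4, 6)): [D, A, B, E, C, G, F]
After 7 (reverse(4, 6)): [D, A, B, E, F, G, C]
After 8 (swap(1, 6)): [D, C, B, E, F, G, A]
After 9 (rotate_left(1, 6, k=3)): [D, F, G, A, C, B, E]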